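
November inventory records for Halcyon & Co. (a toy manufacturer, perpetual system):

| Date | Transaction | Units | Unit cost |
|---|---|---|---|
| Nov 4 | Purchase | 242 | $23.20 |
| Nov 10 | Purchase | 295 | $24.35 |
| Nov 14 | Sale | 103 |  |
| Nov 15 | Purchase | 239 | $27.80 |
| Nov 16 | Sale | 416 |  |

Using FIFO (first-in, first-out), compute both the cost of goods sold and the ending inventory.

COGS = $12,359.35; ending inventory = $7,082.50

Nov 14, 103 sold [FIFO — oldest first]: 103 @ $23.20 = $2,389.60
Nov 16, 416 sold [FIFO — oldest first]: 139 @ $23.20 + 277 @ $24.35 = $9,969.75
Total COGS = $2,389.60 + $9,969.75 = $12,359.35
Ending inventory: 18 @ $24.35 + 239 @ $27.80 = $7,082.50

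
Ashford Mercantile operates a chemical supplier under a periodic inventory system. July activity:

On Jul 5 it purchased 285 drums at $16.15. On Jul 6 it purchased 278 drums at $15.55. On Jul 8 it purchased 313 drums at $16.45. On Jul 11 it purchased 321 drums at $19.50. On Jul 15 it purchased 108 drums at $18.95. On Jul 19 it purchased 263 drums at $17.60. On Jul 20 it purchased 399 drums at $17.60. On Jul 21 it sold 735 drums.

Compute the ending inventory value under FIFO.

Jul 21, 735 sold [FIFO — oldest first]: 285 @ $16.15 + 278 @ $15.55 + 172 @ $16.45 = $11,755.05
Ending inventory: 141 @ $16.45 + 321 @ $19.50 + 108 @ $18.95 + 263 @ $17.60 + 399 @ $17.60 = $22,276.75
Check: goods available $34,031.80 = COGS $11,755.05 + ending $22,276.75

Ending inventory = $22,276.75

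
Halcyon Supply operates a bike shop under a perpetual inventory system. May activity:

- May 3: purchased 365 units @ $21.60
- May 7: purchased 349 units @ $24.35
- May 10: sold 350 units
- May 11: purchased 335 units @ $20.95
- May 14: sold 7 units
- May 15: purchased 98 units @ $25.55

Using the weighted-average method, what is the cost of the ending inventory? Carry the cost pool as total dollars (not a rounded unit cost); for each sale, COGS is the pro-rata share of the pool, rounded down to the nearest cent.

After May 3: 365 on hand, pool $7,884.00 (≈ $21.6000 each)
After May 7: 714 on hand, pool $16,382.15 (≈ $22.9442 each)
May 10, sell 350: 350/714 × $16,382.15 → $8,030.46
After May 11: 699 on hand, pool $15,369.94 (≈ $21.9885 each)
May 14, sell 7: 7/699 × $15,369.94 → $153.91
After May 15: 790 on hand, pool $17,719.93 (≈ $22.4303 each)
Total COGS = $8,030.46 + $153.91 = $8,184.37
Ending inventory (cost pool remaining) = $17,719.93

Ending inventory = $17,719.93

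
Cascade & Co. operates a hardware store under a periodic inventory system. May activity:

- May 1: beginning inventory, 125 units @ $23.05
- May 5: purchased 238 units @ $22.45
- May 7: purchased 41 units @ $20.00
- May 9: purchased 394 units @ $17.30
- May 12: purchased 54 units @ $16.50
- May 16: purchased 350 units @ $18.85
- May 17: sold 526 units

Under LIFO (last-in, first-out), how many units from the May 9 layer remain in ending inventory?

May 17, 526 sold [LIFO — newest first]: 350 @ $18.85 + 54 @ $16.50 + 122 @ $17.30 = $9,599.10
Ending inventory: 125 @ $23.05 + 238 @ $22.45 + 41 @ $20.00 + 272 @ $17.30 = $13,749.95

272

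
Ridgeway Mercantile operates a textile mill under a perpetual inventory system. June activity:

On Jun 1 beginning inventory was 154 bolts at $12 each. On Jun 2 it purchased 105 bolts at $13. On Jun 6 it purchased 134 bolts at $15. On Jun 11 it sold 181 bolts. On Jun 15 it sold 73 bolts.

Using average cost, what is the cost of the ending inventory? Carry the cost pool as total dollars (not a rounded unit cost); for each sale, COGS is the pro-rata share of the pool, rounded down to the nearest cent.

Ending inventory = $1,847.33

After Jun 1: 154 on hand, pool $1,848.00 (≈ $12.0000 each)
After Jun 2: 259 on hand, pool $3,213.00 (≈ $12.4054 each)
After Jun 6: 393 on hand, pool $5,223.00 (≈ $13.2901 each)
Jun 11, sell 181: 181/393 × $5,223.00 → $2,405.50
Jun 15, sell 73: 73/212 × $2,817.50 → $970.17
Total COGS = $2,405.50 + $970.17 = $3,375.67
Ending inventory (cost pool remaining) = $1,847.33
Check: goods available $5,223.00 = COGS $3,375.67 + ending $1,847.33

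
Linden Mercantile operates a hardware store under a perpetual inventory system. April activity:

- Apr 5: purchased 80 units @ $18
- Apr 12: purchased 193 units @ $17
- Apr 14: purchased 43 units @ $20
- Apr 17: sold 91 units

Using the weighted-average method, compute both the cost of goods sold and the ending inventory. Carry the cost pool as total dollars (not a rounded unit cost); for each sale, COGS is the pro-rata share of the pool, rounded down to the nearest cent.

After Apr 5: 80 on hand, pool $1,440.00 (≈ $18.0000 each)
After Apr 12: 273 on hand, pool $4,721.00 (≈ $17.2930 each)
After Apr 14: 316 on hand, pool $5,581.00 (≈ $17.6614 each)
Apr 17, sell 91: 91/316 × $5,581.00 → $1,607.18
Ending inventory (cost pool remaining) = $3,973.82

COGS = $1,607.18; ending inventory = $3,973.82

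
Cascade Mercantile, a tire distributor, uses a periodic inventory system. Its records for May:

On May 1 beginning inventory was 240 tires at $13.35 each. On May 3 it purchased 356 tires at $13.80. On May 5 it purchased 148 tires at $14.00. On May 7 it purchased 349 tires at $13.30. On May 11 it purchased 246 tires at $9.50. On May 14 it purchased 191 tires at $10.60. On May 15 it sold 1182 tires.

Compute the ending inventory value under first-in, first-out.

May 15, 1182 sold [FIFO — oldest first]: 240 @ $13.35 + 356 @ $13.80 + 148 @ $14.00 + 349 @ $13.30 + 89 @ $9.50 = $15,676.00
Ending inventory: 157 @ $9.50 + 191 @ $10.60 = $3,516.10
Check: goods available $19,192.10 = COGS $15,676.00 + ending $3,516.10

Ending inventory = $3,516.10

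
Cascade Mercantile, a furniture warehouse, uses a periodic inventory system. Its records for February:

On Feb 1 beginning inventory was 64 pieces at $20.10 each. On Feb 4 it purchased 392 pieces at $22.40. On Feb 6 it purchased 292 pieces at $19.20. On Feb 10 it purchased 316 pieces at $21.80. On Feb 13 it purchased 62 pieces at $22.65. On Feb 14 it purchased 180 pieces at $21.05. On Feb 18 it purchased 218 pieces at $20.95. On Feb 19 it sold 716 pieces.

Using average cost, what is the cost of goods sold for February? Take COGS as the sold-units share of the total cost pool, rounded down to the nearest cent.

COGS = $15,185.77

Feb 19, sell 716: 716/1524 × $32,322.80 → $15,185.77
Ending inventory (cost pool remaining) = $17,137.03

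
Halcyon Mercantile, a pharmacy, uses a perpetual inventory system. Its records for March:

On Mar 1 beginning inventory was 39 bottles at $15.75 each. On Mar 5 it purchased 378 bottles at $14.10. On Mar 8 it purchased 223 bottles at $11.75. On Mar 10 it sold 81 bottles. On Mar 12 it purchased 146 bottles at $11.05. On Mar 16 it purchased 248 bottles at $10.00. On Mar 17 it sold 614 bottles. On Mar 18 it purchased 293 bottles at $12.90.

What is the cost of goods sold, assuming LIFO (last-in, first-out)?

Mar 10, 81 sold [LIFO — newest first]: 81 @ $11.75 = $951.75
Mar 17, 614 sold [LIFO — newest first]: 248 @ $10.00 + 146 @ $11.05 + 142 @ $11.75 + 78 @ $14.10 = $6,861.60
Total COGS = $951.75 + $6,861.60 = $7,813.35
Ending inventory: 39 @ $15.75 + 300 @ $14.10 + 293 @ $12.90 = $8,623.95
Check: goods available $16,437.30 = COGS $7,813.35 + ending $8,623.95

COGS = $7,813.35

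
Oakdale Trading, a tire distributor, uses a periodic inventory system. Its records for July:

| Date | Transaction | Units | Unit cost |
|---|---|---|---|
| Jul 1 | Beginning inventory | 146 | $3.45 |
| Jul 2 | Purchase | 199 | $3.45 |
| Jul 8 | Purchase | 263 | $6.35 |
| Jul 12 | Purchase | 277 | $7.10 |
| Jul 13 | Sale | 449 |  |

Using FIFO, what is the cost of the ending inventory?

Jul 13, 449 sold [FIFO — oldest first]: 146 @ $3.45 + 199 @ $3.45 + 104 @ $6.35 = $1,850.65
Ending inventory: 159 @ $6.35 + 277 @ $7.10 = $2,976.35

Ending inventory = $2,976.35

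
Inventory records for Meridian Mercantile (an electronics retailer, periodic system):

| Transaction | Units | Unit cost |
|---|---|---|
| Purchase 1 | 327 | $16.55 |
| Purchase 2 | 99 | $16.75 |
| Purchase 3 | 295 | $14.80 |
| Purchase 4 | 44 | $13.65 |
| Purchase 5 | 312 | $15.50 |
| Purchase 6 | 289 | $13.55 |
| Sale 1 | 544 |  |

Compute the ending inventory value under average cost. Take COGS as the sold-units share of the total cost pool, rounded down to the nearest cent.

Ending inventory = $12,509.72

Sale 1, sell 544: 544/1366 × $20,788.65 → $8,278.93
Ending inventory (cost pool remaining) = $12,509.72
Check: goods available $20,788.65 = COGS $8,278.93 + ending $12,509.72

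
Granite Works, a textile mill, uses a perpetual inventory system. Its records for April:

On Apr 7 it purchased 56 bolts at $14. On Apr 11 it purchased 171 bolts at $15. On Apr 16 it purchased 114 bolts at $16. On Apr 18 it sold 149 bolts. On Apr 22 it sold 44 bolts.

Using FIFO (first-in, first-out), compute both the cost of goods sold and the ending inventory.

COGS = $2,839; ending inventory = $2,334

Apr 18, 149 sold [FIFO — oldest first]: 56 @ $14 + 93 @ $15 = $2,179
Apr 22, 44 sold [FIFO — oldest first]: 44 @ $15 = $660
Total COGS = $2,179 + $660 = $2,839
Ending inventory: 34 @ $15 + 114 @ $16 = $2,334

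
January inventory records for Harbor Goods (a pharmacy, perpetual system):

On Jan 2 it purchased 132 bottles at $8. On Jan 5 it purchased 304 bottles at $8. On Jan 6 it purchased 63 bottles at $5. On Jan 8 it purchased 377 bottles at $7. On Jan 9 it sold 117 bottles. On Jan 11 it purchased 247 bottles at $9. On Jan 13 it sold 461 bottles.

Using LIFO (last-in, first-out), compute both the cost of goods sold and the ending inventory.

Jan 9, 117 sold [LIFO — newest first]: 117 @ $7 = $819
Jan 13, 461 sold [LIFO — newest first]: 247 @ $9 + 214 @ $7 = $3,721
Total COGS = $819 + $3,721 = $4,540
Ending inventory: 132 @ $8 + 304 @ $8 + 63 @ $5 + 46 @ $7 = $4,125
Check: goods available $8,665 = COGS $4,540 + ending $4,125

COGS = $4,540; ending inventory = $4,125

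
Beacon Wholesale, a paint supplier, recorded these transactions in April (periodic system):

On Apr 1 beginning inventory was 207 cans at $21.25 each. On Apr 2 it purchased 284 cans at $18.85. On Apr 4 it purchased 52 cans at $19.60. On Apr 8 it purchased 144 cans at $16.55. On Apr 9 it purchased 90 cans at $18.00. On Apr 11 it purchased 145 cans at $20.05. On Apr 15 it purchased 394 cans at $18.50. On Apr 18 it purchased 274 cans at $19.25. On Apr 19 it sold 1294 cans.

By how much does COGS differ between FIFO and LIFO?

FIFO COGS: 207 @ $21.25 + 284 @ $18.85 + 52 @ $19.60 + 144 @ $16.55 + 90 @ $18.00 + 145 @ $20.05 + 372 @ $18.50 = $24,563.80
LIFO COGS: 274 @ $19.25 + 394 @ $18.50 + 145 @ $20.05 + 90 @ $18.00 + 144 @ $16.55 + 52 @ $19.60 + 195 @ $18.85 = $24,168.90
Difference = |$24,563.80 − $24,168.90| = $394.90

$394.90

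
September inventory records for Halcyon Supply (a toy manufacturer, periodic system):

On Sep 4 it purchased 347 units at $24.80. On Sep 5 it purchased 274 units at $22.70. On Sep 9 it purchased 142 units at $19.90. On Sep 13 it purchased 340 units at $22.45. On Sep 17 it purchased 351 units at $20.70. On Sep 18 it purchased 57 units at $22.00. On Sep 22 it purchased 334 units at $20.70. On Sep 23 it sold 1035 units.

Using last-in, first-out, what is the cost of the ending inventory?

Sep 23, 1035 sold [LIFO — newest first]: 334 @ $20.70 + 57 @ $22.00 + 351 @ $20.70 + 293 @ $22.45 = $22,011.35
Ending inventory: 347 @ $24.80 + 274 @ $22.70 + 142 @ $19.90 + 47 @ $22.45 = $18,706.35
Check: goods available $40,717.70 = COGS $22,011.35 + ending $18,706.35

Ending inventory = $18,706.35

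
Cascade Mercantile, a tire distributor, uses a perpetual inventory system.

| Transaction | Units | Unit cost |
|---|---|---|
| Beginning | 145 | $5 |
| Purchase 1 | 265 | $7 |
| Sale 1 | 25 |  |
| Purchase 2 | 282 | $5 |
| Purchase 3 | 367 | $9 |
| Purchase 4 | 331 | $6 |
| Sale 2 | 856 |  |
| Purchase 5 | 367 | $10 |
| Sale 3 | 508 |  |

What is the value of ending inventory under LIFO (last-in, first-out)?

Ending inventory = $2,286

Sale 1 (25) [LIFO — newest first]: 25 @ $7 = $175
Sale 2 (856) [LIFO — newest first]: 331 @ $6 + 367 @ $9 + 158 @ $5 = $6,079
Sale 3 (508) [LIFO — newest first]: 367 @ $10 + 124 @ $5 + 17 @ $7 = $4,409
Total COGS = $175 + $6,079 + $4,409 = $10,663
Ending inventory: 145 @ $5 + 223 @ $7 = $2,286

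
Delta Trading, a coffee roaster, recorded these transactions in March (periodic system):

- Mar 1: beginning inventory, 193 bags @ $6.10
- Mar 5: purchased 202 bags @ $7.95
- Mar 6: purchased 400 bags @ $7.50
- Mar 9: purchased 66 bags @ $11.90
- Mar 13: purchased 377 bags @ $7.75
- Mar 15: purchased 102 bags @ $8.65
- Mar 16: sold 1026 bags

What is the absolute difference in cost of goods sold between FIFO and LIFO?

$386.05

FIFO COGS: 193 @ $6.10 + 202 @ $7.95 + 400 @ $7.50 + 66 @ $11.90 + 165 @ $7.75 = $7,847.35
LIFO COGS: 102 @ $8.65 + 377 @ $7.75 + 66 @ $11.90 + 400 @ $7.50 + 81 @ $7.95 = $8,233.40
Difference = |$7,847.35 − $8,233.40| = $386.05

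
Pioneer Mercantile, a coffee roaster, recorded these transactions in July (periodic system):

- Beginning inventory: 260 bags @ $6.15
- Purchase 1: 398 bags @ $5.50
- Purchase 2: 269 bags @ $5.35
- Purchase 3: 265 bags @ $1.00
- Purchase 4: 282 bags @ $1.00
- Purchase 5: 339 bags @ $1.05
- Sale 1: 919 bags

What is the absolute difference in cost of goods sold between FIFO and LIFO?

FIFO COGS: 260 @ $6.15 + 398 @ $5.50 + 261 @ $5.35 = $5,184.35
LIFO COGS: 339 @ $1.05 + 282 @ $1.00 + 265 @ $1.00 + 33 @ $5.35 = $1,079.50
Difference = |$5,184.35 − $1,079.50| = $4,104.85

$4,104.85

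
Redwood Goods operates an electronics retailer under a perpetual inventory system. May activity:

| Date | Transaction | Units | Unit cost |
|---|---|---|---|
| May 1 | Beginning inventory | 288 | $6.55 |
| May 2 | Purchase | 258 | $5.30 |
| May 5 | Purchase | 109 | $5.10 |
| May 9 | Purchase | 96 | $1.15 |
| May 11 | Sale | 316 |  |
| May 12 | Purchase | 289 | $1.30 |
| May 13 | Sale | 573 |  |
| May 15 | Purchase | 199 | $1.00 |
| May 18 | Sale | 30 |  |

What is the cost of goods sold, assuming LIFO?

May 11, 316 sold [LIFO — newest first]: 96 @ $1.15 + 109 @ $5.10 + 111 @ $5.30 = $1,254.60
May 13, 573 sold [LIFO — newest first]: 289 @ $1.30 + 147 @ $5.30 + 137 @ $6.55 = $2,052.15
May 18, 30 sold [LIFO — newest first]: 30 @ $1.00 = $30.00
Total COGS = $1,254.60 + $2,052.15 + $30.00 = $3,336.75
Ending inventory: 151 @ $6.55 + 169 @ $1.00 = $1,158.05

COGS = $3,336.75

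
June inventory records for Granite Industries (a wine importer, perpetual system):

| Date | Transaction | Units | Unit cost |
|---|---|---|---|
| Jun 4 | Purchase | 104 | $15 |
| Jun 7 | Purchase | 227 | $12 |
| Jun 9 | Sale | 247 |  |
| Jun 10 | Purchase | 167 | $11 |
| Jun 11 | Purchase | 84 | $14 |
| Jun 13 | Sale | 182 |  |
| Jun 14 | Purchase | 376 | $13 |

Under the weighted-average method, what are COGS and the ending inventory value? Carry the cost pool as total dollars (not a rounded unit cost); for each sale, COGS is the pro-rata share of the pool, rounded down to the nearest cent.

After Jun 4: 104 on hand, pool $1,560.00 (≈ $15.0000 each)
After Jun 7: 331 on hand, pool $4,284.00 (≈ $12.9426 each)
Jun 9, sell 247: 247/331 × $4,284.00 → $3,196.82
After Jun 10: 251 on hand, pool $2,924.18 (≈ $11.6501 each)
After Jun 11: 335 on hand, pool $4,100.18 (≈ $12.2393 each)
Jun 13, sell 182: 182/335 × $4,100.18 → $2,227.56
After Jun 14: 529 on hand, pool $6,760.62 (≈ $12.7800 each)
Total COGS = $3,196.82 + $2,227.56 = $5,424.38
Ending inventory (cost pool remaining) = $6,760.62

COGS = $5,424.38; ending inventory = $6,760.62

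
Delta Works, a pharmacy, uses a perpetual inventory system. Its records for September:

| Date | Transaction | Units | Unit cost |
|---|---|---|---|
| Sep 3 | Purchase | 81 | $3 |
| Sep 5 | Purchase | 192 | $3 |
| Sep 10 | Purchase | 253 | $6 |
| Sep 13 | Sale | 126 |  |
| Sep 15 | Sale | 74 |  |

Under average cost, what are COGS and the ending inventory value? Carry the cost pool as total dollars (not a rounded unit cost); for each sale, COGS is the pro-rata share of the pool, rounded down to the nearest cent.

After Sep 3: 81 on hand, pool $243.00 (≈ $3.0000 each)
After Sep 5: 273 on hand, pool $819.00 (≈ $3.0000 each)
After Sep 10: 526 on hand, pool $2,337.00 (≈ $4.4430 each)
Sep 13, sell 126: 126/526 × $2,337.00 → $559.81
Sep 15, sell 74: 74/400 × $1,777.19 → $328.78
Total COGS = $559.81 + $328.78 = $888.59
Ending inventory (cost pool remaining) = $1,448.41

COGS = $888.59; ending inventory = $1,448.41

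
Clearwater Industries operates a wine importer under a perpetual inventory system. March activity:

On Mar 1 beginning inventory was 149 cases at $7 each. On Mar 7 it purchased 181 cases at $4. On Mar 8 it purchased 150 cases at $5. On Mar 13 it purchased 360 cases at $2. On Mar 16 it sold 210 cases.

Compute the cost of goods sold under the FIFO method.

Mar 16, 210 sold [FIFO — oldest first]: 149 @ $7 + 61 @ $4 = $1,287
Ending inventory: 120 @ $4 + 150 @ $5 + 360 @ $2 = $1,950

COGS = $1,287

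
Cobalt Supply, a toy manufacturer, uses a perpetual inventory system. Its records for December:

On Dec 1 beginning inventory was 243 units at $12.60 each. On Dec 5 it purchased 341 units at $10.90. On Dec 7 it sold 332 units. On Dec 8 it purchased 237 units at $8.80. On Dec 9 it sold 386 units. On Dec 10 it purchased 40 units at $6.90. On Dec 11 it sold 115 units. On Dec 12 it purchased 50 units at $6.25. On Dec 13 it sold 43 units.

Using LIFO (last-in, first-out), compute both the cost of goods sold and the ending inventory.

COGS = $9,056.25; ending inventory = $396.55

Dec 7, 332 sold [LIFO — newest first]: 332 @ $10.90 = $3,618.80
Dec 9, 386 sold [LIFO — newest first]: 237 @ $8.80 + 9 @ $10.90 + 140 @ $12.60 = $3,947.70
Dec 11, 115 sold [LIFO — newest first]: 40 @ $6.90 + 75 @ $12.60 = $1,221.00
Dec 13, 43 sold [LIFO — newest first]: 43 @ $6.25 = $268.75
Total COGS = $3,618.80 + $3,947.70 + $1,221.00 + $268.75 = $9,056.25
Ending inventory: 28 @ $12.60 + 7 @ $6.25 = $396.55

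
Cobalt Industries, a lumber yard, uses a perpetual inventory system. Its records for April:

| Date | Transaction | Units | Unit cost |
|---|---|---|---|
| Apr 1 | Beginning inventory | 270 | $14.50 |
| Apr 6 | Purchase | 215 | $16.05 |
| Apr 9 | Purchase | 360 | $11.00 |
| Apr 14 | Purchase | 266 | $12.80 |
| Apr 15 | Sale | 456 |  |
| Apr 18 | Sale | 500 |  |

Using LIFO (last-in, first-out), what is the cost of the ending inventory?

Ending inventory = $2,247.50

Apr 15, 456 sold [LIFO — newest first]: 266 @ $12.80 + 190 @ $11.00 = $5,494.80
Apr 18, 500 sold [LIFO — newest first]: 170 @ $11.00 + 215 @ $16.05 + 115 @ $14.50 = $6,988.25
Total COGS = $5,494.80 + $6,988.25 = $12,483.05
Ending inventory: 155 @ $14.50 = $2,247.50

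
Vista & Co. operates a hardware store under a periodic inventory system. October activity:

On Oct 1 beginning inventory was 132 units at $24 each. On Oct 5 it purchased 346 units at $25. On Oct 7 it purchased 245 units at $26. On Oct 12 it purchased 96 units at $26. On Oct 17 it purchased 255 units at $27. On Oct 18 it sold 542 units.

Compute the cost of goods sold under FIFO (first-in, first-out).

COGS = $13,482

Oct 18, 542 sold [FIFO — oldest first]: 132 @ $24 + 346 @ $25 + 64 @ $26 = $13,482
Ending inventory: 181 @ $26 + 96 @ $26 + 255 @ $27 = $14,087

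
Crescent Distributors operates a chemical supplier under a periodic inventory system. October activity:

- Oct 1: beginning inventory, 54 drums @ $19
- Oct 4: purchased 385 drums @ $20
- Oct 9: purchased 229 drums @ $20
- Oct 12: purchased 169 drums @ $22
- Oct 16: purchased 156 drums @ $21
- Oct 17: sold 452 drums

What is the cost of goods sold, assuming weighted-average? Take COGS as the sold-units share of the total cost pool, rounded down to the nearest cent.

COGS = $9,240.28

Oct 17, sell 452: 452/993 × $20,300.00 → $9,240.28
Ending inventory (cost pool remaining) = $11,059.72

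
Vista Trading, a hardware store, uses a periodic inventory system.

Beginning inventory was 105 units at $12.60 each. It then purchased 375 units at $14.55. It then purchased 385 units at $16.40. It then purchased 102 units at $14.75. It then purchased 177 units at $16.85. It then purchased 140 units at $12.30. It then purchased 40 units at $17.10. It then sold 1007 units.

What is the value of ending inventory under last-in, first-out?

Sale 1 (1007) [LIFO — newest first]: 40 @ $17.10 + 140 @ $12.30 + 177 @ $16.85 + 102 @ $14.75 + 385 @ $16.40 + 163 @ $14.55 = $15,578.60
Ending inventory: 105 @ $12.60 + 212 @ $14.55 = $4,407.60
Check: goods available $19,986.20 = COGS $15,578.60 + ending $4,407.60

Ending inventory = $4,407.60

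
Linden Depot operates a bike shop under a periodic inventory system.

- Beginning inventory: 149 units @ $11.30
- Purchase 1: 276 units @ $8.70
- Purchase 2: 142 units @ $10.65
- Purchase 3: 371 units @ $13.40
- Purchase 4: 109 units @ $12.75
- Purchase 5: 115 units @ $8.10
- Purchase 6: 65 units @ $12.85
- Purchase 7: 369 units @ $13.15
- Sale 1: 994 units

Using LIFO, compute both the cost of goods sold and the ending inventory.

COGS = $12,511.25; ending inventory = $6,066.20

Sale 1 (994) [LIFO — newest first]: 369 @ $13.15 + 65 @ $12.85 + 115 @ $8.10 + 109 @ $12.75 + 336 @ $13.40 = $12,511.25
Ending inventory: 149 @ $11.30 + 276 @ $8.70 + 142 @ $10.65 + 35 @ $13.40 = $6,066.20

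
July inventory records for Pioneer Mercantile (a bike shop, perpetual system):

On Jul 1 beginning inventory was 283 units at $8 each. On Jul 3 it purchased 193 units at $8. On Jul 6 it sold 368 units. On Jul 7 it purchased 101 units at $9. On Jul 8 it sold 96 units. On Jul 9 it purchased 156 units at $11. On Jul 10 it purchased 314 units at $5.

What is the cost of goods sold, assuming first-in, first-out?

Jul 6, 368 sold [FIFO — oldest first]: 283 @ $8 + 85 @ $8 = $2,944
Jul 8, 96 sold [FIFO — oldest first]: 96 @ $8 = $768
Total COGS = $2,944 + $768 = $3,712
Ending inventory: 12 @ $8 + 101 @ $9 + 156 @ $11 + 314 @ $5 = $4,291
Check: goods available $8,003 = COGS $3,712 + ending $4,291

COGS = $3,712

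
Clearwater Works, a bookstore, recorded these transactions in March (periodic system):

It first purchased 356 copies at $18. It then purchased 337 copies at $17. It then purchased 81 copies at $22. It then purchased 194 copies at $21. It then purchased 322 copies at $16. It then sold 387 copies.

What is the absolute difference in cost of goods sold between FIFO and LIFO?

$418

FIFO COGS: 356 @ $18 + 31 @ $17 = $6,935
LIFO COGS: 322 @ $16 + 65 @ $21 = $6,517
Difference = |$6,935 − $6,517| = $418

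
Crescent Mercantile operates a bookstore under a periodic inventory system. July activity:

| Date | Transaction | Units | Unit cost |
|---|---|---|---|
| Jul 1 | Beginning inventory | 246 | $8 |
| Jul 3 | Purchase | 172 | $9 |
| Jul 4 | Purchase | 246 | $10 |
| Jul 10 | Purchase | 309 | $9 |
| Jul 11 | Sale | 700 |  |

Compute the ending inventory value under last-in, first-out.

Ending inventory = $2,211

Jul 11, 700 sold [LIFO — newest first]: 309 @ $9 + 246 @ $10 + 145 @ $9 = $6,546
Ending inventory: 246 @ $8 + 27 @ $9 = $2,211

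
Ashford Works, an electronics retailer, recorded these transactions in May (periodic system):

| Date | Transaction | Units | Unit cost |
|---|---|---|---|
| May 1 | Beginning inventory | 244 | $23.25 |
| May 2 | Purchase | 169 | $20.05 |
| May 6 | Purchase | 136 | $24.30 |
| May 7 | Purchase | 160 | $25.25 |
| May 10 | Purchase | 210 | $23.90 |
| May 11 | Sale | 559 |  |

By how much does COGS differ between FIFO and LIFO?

$807.70

FIFO COGS: 244 @ $23.25 + 169 @ $20.05 + 136 @ $24.30 + 10 @ $25.25 = $12,618.75
LIFO COGS: 210 @ $23.90 + 160 @ $25.25 + 136 @ $24.30 + 53 @ $20.05 = $13,426.45
Difference = |$12,618.75 − $13,426.45| = $807.70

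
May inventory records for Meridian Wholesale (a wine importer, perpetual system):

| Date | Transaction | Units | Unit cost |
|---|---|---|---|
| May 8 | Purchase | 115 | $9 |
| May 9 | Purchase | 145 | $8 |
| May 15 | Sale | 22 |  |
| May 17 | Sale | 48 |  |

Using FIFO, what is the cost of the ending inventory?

May 15, 22 sold [FIFO — oldest first]: 22 @ $9 = $198
May 17, 48 sold [FIFO — oldest first]: 48 @ $9 = $432
Total COGS = $198 + $432 = $630
Ending inventory: 45 @ $9 + 145 @ $8 = $1,565

Ending inventory = $1,565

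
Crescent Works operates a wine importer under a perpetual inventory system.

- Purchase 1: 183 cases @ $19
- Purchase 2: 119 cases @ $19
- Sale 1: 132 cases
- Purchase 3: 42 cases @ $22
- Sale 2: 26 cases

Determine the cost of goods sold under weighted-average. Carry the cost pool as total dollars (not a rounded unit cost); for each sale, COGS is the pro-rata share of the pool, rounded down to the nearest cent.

After Purchase 1: 183 on hand, pool $3,477.00 (≈ $19.0000 each)
After Purchase 2: 302 on hand, pool $5,738.00 (≈ $19.0000 each)
Sale 1, sell 132: 132/302 × $5,738.00 → $2,508.00
After Purchase 3: 212 on hand, pool $4,154.00 (≈ $19.5943 each)
Sale 2, sell 26: 26/212 × $4,154.00 → $509.45
Total COGS = $2,508.00 + $509.45 = $3,017.45
Ending inventory (cost pool remaining) = $3,644.55

COGS = $3,017.45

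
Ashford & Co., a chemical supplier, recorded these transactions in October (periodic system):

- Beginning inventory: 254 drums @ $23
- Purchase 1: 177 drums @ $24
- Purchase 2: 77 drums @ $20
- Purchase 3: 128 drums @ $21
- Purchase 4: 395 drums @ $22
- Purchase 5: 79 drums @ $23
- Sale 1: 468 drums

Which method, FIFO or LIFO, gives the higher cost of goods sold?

FIFO

FIFO COGS: 254 @ $23 + 177 @ $24 + 37 @ $20 = $10,830
LIFO COGS: 79 @ $23 + 389 @ $22 = $10,375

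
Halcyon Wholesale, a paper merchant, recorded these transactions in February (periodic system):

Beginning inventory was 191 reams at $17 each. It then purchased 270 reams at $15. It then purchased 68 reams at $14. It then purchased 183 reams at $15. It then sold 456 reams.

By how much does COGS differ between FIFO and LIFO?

FIFO COGS: 191 @ $17 + 265 @ $15 = $7,222
LIFO COGS: 183 @ $15 + 68 @ $14 + 205 @ $15 = $6,772
Difference = |$7,222 − $6,772| = $450

$450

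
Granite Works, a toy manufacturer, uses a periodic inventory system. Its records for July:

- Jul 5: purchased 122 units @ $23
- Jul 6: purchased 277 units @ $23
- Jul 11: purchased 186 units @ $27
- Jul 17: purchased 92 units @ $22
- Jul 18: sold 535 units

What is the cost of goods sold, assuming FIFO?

Jul 18, 535 sold [FIFO — oldest first]: 122 @ $23 + 277 @ $23 + 136 @ $27 = $12,849
Ending inventory: 50 @ $27 + 92 @ $22 = $3,374

COGS = $12,849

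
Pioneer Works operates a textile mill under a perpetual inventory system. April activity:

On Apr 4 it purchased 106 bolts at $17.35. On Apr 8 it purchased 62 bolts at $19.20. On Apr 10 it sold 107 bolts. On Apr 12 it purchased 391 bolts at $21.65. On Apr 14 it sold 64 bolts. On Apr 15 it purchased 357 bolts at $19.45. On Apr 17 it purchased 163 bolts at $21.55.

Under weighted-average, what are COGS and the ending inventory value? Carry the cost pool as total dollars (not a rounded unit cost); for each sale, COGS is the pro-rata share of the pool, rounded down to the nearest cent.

COGS = $3,283.85; ending inventory = $18,667.10

After Apr 4: 106 on hand, pool $1,839.10 (≈ $17.3500 each)
After Apr 8: 168 on hand, pool $3,029.50 (≈ $18.0327 each)
Apr 10, sell 107: 107/168 × $3,029.50 → $1,929.50
After Apr 12: 452 on hand, pool $9,565.15 (≈ $21.1618 each)
Apr 14, sell 64: 64/452 × $9,565.15 → $1,354.35
After Apr 15: 745 on hand, pool $15,154.45 (≈ $20.3415 each)
After Apr 17: 908 on hand, pool $18,667.10 (≈ $20.5585 each)
Total COGS = $1,929.50 + $1,354.35 = $3,283.85
Ending inventory (cost pool remaining) = $18,667.10
Check: goods available $21,950.95 = COGS $3,283.85 + ending $18,667.10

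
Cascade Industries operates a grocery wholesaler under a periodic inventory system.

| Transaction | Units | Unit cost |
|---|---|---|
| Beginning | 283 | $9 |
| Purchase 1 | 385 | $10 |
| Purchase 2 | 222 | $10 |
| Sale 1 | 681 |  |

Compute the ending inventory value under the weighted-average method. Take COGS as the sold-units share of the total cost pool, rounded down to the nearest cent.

Ending inventory = $2,023.55

Sale 1, sell 681: 681/890 × $8,617.00 → $6,593.45
Ending inventory (cost pool remaining) = $2,023.55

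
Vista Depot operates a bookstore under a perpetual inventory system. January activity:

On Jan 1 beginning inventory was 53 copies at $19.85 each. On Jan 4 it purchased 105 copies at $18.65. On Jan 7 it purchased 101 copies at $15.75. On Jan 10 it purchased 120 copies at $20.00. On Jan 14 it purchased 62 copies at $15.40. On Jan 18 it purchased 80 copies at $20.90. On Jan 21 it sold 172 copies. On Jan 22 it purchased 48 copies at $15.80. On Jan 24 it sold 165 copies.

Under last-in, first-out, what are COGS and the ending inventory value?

COGS = $6,210.45; ending inventory = $4,175.80

Jan 21, 172 sold [LIFO — newest first]: 80 @ $20.90 + 62 @ $15.40 + 30 @ $20.00 = $3,226.80
Jan 24, 165 sold [LIFO — newest first]: 48 @ $15.80 + 90 @ $20.00 + 27 @ $15.75 = $2,983.65
Total COGS = $3,226.80 + $2,983.65 = $6,210.45
Ending inventory: 53 @ $19.85 + 105 @ $18.65 + 74 @ $15.75 = $4,175.80
Check: goods available $10,386.25 = COGS $6,210.45 + ending $4,175.80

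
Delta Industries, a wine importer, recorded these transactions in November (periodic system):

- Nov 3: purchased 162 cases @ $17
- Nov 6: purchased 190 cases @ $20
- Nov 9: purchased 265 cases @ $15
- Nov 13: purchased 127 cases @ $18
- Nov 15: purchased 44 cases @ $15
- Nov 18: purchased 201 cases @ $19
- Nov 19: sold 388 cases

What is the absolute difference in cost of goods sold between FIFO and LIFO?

FIFO COGS: 162 @ $17 + 190 @ $20 + 36 @ $15 = $7,094
LIFO COGS: 201 @ $19 + 44 @ $15 + 127 @ $18 + 16 @ $15 = $7,005
Difference = |$7,094 − $7,005| = $89

$89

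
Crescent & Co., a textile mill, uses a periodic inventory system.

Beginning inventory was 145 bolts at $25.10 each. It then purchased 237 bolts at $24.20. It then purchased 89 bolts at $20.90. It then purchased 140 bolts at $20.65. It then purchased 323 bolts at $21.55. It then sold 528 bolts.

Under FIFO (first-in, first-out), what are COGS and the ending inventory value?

COGS = $12,412.05; ending inventory = $8,674.60

Sale 1 (528) [FIFO — oldest first]: 145 @ $25.10 + 237 @ $24.20 + 89 @ $20.90 + 57 @ $20.65 = $12,412.05
Ending inventory: 83 @ $20.65 + 323 @ $21.55 = $8,674.60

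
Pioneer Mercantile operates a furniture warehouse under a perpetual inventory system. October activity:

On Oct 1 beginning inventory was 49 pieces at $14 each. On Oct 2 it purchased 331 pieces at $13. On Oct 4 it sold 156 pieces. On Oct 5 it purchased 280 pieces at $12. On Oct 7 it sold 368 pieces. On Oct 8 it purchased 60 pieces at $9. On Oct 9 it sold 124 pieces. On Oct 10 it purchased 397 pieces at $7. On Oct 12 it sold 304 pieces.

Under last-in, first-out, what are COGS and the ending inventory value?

COGS = $10,032; ending inventory = $1,636

Oct 4, 156 sold [LIFO — newest first]: 156 @ $13 = $2,028
Oct 7, 368 sold [LIFO — newest first]: 280 @ $12 + 88 @ $13 = $4,504
Oct 9, 124 sold [LIFO — newest first]: 60 @ $9 + 64 @ $13 = $1,372
Oct 12, 304 sold [LIFO — newest first]: 304 @ $7 = $2,128
Total COGS = $2,028 + $4,504 + $1,372 + $2,128 = $10,032
Ending inventory: 49 @ $14 + 23 @ $13 + 93 @ $7 = $1,636
Check: goods available $11,668 = COGS $10,032 + ending $1,636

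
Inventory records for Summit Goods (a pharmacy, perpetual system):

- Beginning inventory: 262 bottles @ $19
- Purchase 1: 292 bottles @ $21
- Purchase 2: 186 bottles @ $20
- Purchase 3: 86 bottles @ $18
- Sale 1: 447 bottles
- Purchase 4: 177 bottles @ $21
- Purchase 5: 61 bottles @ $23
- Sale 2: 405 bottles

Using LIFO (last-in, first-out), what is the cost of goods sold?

Sale 1 (447) [LIFO — newest first]: 86 @ $18 + 186 @ $20 + 175 @ $21 = $8,943
Sale 2 (405) [LIFO — newest first]: 61 @ $23 + 177 @ $21 + 117 @ $21 + 50 @ $19 = $8,527
Total COGS = $8,943 + $8,527 = $17,470
Ending inventory: 212 @ $19 = $4,028

COGS = $17,470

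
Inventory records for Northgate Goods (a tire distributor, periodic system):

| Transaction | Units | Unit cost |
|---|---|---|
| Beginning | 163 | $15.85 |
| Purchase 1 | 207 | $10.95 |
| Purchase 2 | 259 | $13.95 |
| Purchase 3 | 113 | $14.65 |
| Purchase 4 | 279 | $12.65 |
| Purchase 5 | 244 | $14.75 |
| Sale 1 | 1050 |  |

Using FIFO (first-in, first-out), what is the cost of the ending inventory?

Ending inventory = $3,171.25

Sale 1 (1050) [FIFO — oldest first]: 163 @ $15.85 + 207 @ $10.95 + 259 @ $13.95 + 113 @ $14.65 + 279 @ $12.65 + 29 @ $14.75 = $14,075.80
Ending inventory: 215 @ $14.75 = $3,171.25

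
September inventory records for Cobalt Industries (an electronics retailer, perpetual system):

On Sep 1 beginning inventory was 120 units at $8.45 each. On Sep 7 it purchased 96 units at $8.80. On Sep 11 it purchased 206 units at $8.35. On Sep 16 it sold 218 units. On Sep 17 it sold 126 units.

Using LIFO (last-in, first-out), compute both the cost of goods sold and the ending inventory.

Sep 16, 218 sold [LIFO — newest first]: 206 @ $8.35 + 12 @ $8.80 = $1,825.70
Sep 17, 126 sold [LIFO — newest first]: 84 @ $8.80 + 42 @ $8.45 = $1,094.10
Total COGS = $1,825.70 + $1,094.10 = $2,919.80
Ending inventory: 78 @ $8.45 = $659.10

COGS = $2,919.80; ending inventory = $659.10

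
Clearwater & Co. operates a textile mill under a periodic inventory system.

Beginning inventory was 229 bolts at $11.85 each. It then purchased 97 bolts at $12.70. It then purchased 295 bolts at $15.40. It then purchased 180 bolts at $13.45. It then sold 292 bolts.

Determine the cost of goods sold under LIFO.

COGS = $4,145.80

Sale 1 (292) [LIFO — newest first]: 180 @ $13.45 + 112 @ $15.40 = $4,145.80
Ending inventory: 229 @ $11.85 + 97 @ $12.70 + 183 @ $15.40 = $6,763.75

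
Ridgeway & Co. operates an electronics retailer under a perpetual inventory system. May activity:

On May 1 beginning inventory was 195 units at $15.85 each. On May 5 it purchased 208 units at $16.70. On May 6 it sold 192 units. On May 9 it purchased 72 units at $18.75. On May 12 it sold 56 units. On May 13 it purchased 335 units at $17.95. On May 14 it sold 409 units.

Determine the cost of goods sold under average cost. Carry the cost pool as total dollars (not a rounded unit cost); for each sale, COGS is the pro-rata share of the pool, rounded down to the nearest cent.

COGS = $11,245.21

After May 1: 195 on hand, pool $3,090.75 (≈ $15.8500 each)
After May 5: 403 on hand, pool $6,564.35 (≈ $16.2887 each)
May 6, sell 192: 192/403 × $6,564.35 → $3,127.43
After May 9: 283 on hand, pool $4,786.92 (≈ $16.9149 each)
May 12, sell 56: 56/283 × $4,786.92 → $947.23
After May 13: 562 on hand, pool $9,852.94 (≈ $17.5319 each)
May 14, sell 409: 409/562 × $9,852.94 → $7,170.55
Total COGS = $3,127.43 + $947.23 + $7,170.55 = $11,245.21
Ending inventory (cost pool remaining) = $2,682.39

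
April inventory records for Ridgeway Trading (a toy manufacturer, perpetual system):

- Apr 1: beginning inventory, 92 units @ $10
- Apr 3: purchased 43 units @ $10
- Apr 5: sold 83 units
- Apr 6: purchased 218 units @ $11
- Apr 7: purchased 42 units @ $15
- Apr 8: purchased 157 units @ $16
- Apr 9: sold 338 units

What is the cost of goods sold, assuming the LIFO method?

Apr 5, 83 sold [LIFO — newest first]: 43 @ $10 + 40 @ $10 = $830
Apr 9, 338 sold [LIFO — newest first]: 157 @ $16 + 42 @ $15 + 139 @ $11 = $4,671
Total COGS = $830 + $4,671 = $5,501
Ending inventory: 52 @ $10 + 79 @ $11 = $1,389

COGS = $5,501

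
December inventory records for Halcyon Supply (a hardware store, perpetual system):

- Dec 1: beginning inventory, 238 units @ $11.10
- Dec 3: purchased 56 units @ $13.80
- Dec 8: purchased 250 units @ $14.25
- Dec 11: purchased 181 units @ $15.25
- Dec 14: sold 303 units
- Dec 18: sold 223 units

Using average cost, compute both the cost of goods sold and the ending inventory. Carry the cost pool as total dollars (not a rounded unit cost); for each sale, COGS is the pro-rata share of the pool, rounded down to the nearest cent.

COGS = $7,064.61; ending inventory = $2,672.74

After Dec 1: 238 on hand, pool $2,641.80 (≈ $11.1000 each)
After Dec 3: 294 on hand, pool $3,414.60 (≈ $11.6143 each)
After Dec 8: 544 on hand, pool $6,977.10 (≈ $12.8256 each)
After Dec 11: 725 on hand, pool $9,737.35 (≈ $13.4308 each)
Dec 14, sell 303: 303/725 × $9,737.35 → $4,069.54
Dec 18, sell 223: 223/422 × $5,667.81 → $2,995.07
Total COGS = $4,069.54 + $2,995.07 = $7,064.61
Ending inventory (cost pool remaining) = $2,672.74
Check: goods available $9,737.35 = COGS $7,064.61 + ending $2,672.74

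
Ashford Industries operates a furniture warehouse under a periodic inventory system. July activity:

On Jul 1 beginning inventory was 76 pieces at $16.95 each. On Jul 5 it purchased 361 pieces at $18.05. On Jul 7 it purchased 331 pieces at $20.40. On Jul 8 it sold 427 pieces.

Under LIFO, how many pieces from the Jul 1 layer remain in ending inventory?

Jul 8, 427 sold [LIFO — newest first]: 331 @ $20.40 + 96 @ $18.05 = $8,485.20
Ending inventory: 76 @ $16.95 + 265 @ $18.05 = $6,071.45

76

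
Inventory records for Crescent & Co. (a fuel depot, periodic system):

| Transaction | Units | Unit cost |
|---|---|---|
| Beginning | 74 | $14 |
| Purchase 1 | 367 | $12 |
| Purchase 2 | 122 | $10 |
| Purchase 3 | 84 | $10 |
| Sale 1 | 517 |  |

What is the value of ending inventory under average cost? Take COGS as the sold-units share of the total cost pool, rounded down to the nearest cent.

Sale 1, sell 517: 517/647 × $7,500.00 → $5,993.04
Ending inventory (cost pool remaining) = $1,506.96

Ending inventory = $1,506.96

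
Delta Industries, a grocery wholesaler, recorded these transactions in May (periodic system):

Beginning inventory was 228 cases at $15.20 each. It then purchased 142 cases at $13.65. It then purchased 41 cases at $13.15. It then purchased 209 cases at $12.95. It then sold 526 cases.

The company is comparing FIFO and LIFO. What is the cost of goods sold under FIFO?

FIFO COGS: 228 @ $15.20 + 142 @ $13.65 + 41 @ $13.15 + 115 @ $12.95 = $7,432.30
LIFO COGS: 209 @ $12.95 + 41 @ $13.15 + 142 @ $13.65 + 134 @ $15.20 = $7,220.80

COGS = $7,432.30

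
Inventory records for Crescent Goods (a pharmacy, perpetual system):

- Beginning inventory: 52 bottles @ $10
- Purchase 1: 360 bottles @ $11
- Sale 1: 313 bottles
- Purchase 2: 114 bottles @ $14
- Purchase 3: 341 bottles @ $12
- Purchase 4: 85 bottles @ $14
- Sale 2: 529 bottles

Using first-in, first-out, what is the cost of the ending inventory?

Sale 1 (313) [FIFO — oldest first]: 52 @ $10 + 261 @ $11 = $3,391
Sale 2 (529) [FIFO — oldest first]: 99 @ $11 + 114 @ $14 + 316 @ $12 = $6,477
Total COGS = $3,391 + $6,477 = $9,868
Ending inventory: 25 @ $12 + 85 @ $14 = $1,490
Check: goods available $11,358 = COGS $9,868 + ending $1,490

Ending inventory = $1,490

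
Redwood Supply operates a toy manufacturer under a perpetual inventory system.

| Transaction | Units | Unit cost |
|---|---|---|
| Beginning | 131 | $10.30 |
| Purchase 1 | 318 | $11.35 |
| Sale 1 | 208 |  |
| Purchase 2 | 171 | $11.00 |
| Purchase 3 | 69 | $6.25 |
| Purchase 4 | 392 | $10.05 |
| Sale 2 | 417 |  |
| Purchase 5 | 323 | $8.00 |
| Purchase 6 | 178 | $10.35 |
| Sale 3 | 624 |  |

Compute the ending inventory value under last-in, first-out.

Sale 1 (208) [LIFO — newest first]: 208 @ $11.35 = $2,360.80
Sale 2 (417) [LIFO — newest first]: 392 @ $10.05 + 25 @ $6.25 = $4,095.85
Sale 3 (624) [LIFO — newest first]: 178 @ $10.35 + 323 @ $8.00 + 44 @ $6.25 + 79 @ $11.00 = $5,570.30
Total COGS = $2,360.80 + $4,095.85 + $5,570.30 = $12,026.95
Ending inventory: 131 @ $10.30 + 110 @ $11.35 + 92 @ $11.00 = $3,609.80

Ending inventory = $3,609.80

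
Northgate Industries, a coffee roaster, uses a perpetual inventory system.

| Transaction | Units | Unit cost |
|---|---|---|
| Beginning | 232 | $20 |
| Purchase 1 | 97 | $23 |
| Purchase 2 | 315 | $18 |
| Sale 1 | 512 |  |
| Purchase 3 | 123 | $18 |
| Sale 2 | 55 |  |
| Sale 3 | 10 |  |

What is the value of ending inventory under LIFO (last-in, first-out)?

Ending inventory = $3,684

Sale 1 (512) [LIFO — newest first]: 315 @ $18 + 97 @ $23 + 100 @ $20 = $9,901
Sale 2 (55) [LIFO — newest first]: 55 @ $18 = $990
Sale 3 (10) [LIFO — newest first]: 10 @ $18 = $180
Total COGS = $9,901 + $990 + $180 = $11,071
Ending inventory: 132 @ $20 + 58 @ $18 = $3,684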